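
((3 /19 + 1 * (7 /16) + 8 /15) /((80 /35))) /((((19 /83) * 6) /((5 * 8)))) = 2990407 /207936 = 14.38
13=13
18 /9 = 2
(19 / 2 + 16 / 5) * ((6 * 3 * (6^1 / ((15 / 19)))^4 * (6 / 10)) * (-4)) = -28599725376 / 15625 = -1830382.42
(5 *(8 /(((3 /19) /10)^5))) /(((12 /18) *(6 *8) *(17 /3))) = 309512375000 /1377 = 224772966.59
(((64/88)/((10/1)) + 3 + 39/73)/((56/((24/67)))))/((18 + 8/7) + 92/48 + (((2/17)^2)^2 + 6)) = 3349526184/3928395418145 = 0.00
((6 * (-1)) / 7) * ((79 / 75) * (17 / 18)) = -1343 / 1575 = -0.85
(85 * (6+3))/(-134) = -5.71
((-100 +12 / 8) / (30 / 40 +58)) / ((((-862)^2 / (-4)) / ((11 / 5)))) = 4334 / 218269175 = 0.00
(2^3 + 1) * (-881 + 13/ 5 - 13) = -40113/ 5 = -8022.60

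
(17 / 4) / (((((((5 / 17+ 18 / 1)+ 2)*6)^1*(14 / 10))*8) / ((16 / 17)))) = 17 / 5796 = 0.00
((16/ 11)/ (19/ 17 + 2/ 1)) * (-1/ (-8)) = 34/ 583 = 0.06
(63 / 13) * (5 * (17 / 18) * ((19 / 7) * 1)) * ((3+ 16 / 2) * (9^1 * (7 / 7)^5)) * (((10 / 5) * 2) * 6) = 1918620 / 13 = 147586.15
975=975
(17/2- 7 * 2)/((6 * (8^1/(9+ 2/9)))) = -1.06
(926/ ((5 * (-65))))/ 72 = -463/ 11700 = -0.04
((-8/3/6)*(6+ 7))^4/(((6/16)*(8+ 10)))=29246464/177147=165.10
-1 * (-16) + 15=31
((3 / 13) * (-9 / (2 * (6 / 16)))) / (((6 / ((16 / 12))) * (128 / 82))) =-41 / 104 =-0.39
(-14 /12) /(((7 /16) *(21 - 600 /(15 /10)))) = 8 /1137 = 0.01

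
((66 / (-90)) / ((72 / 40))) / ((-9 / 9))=11 / 27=0.41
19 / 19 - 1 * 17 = -16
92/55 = 1.67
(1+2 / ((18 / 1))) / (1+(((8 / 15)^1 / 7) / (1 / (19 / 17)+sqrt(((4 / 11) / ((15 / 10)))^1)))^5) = 144711054607734364423460864000000 * sqrt(66) / 8713132244228774000717196889768106099+9680077570460678324071419271188468750 / 8713132244228774000717196889768106099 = 1.11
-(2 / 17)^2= -4 / 289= -0.01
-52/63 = -0.83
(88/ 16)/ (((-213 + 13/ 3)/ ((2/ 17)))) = -33/ 10642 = -0.00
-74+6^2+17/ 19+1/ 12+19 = -4109/ 228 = -18.02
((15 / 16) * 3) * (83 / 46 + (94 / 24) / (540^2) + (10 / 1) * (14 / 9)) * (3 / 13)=1397153881 / 124001280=11.27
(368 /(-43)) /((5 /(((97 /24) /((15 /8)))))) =-35696 /9675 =-3.69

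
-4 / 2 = -2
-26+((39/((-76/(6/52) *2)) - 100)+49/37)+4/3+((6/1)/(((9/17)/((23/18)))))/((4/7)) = -29771123/303696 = -98.03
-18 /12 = -3 /2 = -1.50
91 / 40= 2.28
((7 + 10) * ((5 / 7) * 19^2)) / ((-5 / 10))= -61370 / 7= -8767.14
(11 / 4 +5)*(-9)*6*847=-708939 / 2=-354469.50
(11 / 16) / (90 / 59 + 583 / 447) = 290103 / 1194032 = 0.24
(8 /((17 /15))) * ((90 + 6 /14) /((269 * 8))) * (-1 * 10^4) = -94950000 /32011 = -2966.17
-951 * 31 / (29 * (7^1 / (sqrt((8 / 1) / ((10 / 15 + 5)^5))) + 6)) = 343866384 / 2015587261 - 1073521134 * sqrt(102) / 2015587261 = -5.21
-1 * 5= -5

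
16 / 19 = 0.84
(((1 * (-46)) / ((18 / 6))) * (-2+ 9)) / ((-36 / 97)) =15617 / 54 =289.20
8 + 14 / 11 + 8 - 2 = 168 / 11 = 15.27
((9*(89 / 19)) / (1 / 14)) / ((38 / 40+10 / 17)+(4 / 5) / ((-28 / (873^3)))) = -5337864 / 171923484721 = -0.00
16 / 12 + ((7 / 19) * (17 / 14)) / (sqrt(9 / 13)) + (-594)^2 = 17 * sqrt(13) / 114 + 1058512 / 3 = 352837.87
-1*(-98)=98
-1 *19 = -19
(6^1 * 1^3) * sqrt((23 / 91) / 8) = 3 * sqrt(4186) / 182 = 1.07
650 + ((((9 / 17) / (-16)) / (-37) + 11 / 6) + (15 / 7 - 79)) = 121517957 / 211344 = 574.98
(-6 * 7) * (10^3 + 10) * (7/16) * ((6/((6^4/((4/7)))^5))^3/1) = -505/27222916981155720883842964900609419181622820864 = -0.00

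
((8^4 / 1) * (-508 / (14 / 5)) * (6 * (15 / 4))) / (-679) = 24625.12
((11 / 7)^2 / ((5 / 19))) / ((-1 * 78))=-0.12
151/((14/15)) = 2265/14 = 161.79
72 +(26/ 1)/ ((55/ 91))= 6326/ 55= 115.02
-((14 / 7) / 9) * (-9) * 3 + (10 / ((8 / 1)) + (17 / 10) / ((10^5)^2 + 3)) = 1450000000469 / 200000000060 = 7.25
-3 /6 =-1 /2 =-0.50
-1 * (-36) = 36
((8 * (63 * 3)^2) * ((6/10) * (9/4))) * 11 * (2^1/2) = 21218274/5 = 4243654.80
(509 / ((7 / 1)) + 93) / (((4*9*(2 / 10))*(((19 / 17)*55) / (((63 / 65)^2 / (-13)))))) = -62118 / 2295865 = -0.03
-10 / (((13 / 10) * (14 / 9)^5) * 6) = -492075 / 3495856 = -0.14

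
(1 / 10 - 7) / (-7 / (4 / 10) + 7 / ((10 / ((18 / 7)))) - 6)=69 / 217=0.32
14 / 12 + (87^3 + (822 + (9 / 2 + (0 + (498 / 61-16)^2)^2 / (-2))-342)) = 27294449491022 / 41537523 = 657103.45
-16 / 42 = -0.38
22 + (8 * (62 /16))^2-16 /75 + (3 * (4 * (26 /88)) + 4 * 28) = 906124 /825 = 1098.33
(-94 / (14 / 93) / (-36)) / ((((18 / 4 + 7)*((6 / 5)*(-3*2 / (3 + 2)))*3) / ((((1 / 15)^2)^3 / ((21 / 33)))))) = -16027 / 332741115000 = -0.00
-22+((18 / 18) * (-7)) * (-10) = 48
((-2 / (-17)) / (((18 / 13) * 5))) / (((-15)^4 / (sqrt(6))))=13 * sqrt(6) / 38728125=0.00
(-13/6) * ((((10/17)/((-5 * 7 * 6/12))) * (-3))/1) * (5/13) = -10/119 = -0.08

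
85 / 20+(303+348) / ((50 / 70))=18313 / 20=915.65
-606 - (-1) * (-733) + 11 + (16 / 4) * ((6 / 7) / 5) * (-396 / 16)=-47074 / 35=-1344.97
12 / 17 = 0.71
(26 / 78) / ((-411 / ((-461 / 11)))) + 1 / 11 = 154 / 1233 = 0.12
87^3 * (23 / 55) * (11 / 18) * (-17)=-28608297 / 10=-2860829.70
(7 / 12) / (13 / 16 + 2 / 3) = 28 / 71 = 0.39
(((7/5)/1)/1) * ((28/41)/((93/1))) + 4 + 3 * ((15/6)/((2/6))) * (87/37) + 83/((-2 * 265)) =2122021442/37386465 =56.76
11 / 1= 11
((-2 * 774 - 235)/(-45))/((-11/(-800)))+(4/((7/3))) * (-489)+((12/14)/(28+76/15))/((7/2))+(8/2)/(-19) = 23350812325/11428956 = 2043.13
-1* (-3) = 3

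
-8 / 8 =-1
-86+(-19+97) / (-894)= -12827 / 149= -86.09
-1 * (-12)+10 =22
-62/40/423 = -31/8460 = -0.00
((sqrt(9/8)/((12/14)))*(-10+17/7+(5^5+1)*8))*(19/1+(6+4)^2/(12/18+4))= 49525849*sqrt(2)/56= 1250716.56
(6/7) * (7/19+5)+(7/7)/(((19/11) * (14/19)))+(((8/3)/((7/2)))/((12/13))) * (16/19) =14561/2394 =6.08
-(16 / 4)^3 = -64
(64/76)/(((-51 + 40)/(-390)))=6240/209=29.86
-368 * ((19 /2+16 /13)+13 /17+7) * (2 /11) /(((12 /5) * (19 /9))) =-11281500 /46189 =-244.25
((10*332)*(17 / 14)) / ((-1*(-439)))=9.18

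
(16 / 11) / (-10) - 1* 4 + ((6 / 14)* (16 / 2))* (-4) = -6876 / 385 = -17.86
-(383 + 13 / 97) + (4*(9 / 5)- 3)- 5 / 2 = -369991 / 970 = -381.43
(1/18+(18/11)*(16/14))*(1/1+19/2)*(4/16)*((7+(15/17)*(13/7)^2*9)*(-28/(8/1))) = -2248711/3696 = -608.42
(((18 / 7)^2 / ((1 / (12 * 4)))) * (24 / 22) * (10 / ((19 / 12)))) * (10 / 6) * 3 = 111974400 / 10241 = 10933.93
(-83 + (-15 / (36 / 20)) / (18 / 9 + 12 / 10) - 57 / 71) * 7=-2061325 / 3408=-604.85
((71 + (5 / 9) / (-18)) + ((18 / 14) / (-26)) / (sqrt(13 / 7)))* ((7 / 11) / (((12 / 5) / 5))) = 94.04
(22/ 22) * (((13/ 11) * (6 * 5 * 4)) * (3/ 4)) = 1170/ 11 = 106.36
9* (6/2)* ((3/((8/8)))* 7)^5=110270727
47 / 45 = 1.04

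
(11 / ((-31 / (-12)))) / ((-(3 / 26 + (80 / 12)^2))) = -30888 / 323237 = -0.10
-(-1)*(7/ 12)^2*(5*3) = 245/ 48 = 5.10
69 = 69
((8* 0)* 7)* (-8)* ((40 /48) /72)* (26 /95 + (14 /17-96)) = 0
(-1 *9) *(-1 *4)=36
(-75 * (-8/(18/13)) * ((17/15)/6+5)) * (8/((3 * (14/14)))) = 485680/81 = 5996.05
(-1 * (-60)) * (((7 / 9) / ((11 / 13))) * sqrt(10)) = 1820 * sqrt(10) / 33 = 174.40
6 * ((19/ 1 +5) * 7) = 1008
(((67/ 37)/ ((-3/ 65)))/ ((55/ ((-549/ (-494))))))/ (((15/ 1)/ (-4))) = 8174/ 38665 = 0.21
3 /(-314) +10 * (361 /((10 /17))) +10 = 1930155 /314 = 6146.99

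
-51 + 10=-41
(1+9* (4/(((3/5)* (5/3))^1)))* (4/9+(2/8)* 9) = 3589/36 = 99.69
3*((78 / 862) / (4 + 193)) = 0.00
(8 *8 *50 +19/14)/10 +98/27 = 1223833/3780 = 323.77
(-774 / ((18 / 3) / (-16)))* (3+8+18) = 59856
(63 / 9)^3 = 343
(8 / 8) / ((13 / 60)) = 4.62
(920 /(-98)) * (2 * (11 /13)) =-10120 /637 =-15.89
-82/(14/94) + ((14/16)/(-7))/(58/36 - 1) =-169639/308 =-550.78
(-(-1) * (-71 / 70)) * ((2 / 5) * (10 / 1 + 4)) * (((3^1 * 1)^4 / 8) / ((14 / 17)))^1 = -97767 / 1400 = -69.83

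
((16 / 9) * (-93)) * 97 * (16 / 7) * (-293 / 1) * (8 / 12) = 7160287.49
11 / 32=0.34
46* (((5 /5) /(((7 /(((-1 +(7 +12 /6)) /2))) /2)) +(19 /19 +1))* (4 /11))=368 /7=52.57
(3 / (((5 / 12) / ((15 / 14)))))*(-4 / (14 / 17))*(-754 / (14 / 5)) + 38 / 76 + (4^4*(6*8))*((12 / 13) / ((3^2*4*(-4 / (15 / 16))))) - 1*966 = 80713471 / 8918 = 9050.62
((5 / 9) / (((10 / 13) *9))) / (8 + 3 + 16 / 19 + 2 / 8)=494 / 74439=0.01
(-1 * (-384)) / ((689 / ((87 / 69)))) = 11136 / 15847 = 0.70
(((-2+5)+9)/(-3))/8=-1/2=-0.50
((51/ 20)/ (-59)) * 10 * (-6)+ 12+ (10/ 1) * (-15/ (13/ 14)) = -112707/ 767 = -146.95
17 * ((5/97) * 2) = 170/97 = 1.75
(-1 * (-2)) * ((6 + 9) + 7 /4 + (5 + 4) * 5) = 247 /2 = 123.50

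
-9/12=-3/4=-0.75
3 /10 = 0.30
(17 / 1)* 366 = 6222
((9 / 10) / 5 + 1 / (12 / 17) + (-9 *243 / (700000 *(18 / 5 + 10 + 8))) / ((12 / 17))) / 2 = 10728223 / 13440000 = 0.80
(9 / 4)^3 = 729 / 64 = 11.39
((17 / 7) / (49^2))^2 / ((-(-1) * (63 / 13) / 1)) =0.00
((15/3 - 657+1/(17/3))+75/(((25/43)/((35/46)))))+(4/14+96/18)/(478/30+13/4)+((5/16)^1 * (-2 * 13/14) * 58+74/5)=-72108703061/126011480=-572.24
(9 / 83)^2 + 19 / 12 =131863 / 82668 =1.60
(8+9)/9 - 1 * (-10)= 11.89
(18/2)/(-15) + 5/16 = -23/80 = -0.29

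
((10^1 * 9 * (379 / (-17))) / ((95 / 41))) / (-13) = 279702 / 4199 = 66.61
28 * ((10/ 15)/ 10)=28/ 15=1.87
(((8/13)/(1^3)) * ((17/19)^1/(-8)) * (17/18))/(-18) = 289/80028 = 0.00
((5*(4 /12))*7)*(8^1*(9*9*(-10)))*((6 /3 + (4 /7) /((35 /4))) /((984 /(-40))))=1821600 /287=6347.04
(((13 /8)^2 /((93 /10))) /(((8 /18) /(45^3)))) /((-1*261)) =-25666875 /115072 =-223.05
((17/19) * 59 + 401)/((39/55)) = 158070/247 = 639.96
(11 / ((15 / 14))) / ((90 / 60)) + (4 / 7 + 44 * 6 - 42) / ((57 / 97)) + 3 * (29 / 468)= 6319277 / 16380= 385.79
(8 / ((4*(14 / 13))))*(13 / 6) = 169 / 42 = 4.02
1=1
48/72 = 2/3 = 0.67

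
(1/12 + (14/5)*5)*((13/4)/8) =2197/384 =5.72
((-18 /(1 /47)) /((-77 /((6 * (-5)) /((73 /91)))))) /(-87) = 109980 /23287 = 4.72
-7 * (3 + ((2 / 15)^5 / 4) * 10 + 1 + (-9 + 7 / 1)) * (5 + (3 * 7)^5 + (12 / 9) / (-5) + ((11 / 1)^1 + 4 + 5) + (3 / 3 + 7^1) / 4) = -57180800.10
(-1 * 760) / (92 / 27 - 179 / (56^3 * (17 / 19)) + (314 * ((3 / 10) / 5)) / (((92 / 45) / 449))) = -7045116825600 / 38386977193751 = -0.18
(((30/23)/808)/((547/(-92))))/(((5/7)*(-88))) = 21/4861736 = 0.00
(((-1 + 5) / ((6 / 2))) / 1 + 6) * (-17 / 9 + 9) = 52.15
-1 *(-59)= 59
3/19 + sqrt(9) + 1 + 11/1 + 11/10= 3089/190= 16.26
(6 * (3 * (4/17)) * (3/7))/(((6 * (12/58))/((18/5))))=3132/595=5.26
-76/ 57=-4/ 3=-1.33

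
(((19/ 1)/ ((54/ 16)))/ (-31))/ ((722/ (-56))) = 224/ 15903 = 0.01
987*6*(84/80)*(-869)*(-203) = 10969163667/10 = 1096916366.70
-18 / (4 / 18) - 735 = -816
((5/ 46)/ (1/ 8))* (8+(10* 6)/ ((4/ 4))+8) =1520/ 23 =66.09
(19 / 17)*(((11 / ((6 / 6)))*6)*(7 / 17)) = 8778 / 289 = 30.37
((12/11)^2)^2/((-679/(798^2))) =-1886395392/1420177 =-1328.28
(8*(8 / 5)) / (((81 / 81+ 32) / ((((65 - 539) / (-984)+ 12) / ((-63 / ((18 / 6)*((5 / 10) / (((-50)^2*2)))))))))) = -2047 / 88790625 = -0.00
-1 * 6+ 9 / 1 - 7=-4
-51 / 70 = -0.73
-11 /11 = -1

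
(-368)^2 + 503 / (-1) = 134921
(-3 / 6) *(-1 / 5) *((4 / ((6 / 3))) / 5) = 1 / 25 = 0.04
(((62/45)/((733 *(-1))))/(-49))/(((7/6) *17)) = 124/64111845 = 0.00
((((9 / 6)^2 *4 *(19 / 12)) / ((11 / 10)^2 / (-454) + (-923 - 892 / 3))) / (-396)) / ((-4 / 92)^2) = 57039425 / 3656614786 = 0.02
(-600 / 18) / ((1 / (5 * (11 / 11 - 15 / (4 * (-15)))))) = -625 / 3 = -208.33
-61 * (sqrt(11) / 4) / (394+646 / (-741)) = -2379 * sqrt(11) / 61328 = -0.13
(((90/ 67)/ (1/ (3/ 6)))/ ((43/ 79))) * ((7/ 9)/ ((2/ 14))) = 19355/ 2881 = 6.72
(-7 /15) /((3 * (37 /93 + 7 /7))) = -217 /1950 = -0.11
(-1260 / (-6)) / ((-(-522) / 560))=19600 / 87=225.29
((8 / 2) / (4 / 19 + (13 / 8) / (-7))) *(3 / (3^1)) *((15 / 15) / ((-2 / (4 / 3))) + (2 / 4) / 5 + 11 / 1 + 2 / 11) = -7454384 / 3795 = -1964.26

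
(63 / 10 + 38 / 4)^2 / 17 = 6241 / 425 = 14.68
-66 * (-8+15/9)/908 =209/454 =0.46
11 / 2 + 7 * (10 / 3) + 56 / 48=30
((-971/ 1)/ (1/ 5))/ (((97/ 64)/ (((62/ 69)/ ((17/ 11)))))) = -1862.45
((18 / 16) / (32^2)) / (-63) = -1 / 57344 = -0.00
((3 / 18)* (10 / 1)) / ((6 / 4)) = 10 / 9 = 1.11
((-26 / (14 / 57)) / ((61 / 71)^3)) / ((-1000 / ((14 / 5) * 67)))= 17769207417 / 567452500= 31.31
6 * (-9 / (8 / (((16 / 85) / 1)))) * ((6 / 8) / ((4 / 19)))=-1539 / 340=-4.53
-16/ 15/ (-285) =16/ 4275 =0.00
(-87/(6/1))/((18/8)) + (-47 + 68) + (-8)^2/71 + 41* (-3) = -68720/639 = -107.54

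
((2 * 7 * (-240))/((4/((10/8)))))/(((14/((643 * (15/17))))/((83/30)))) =-4002675/34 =-117725.74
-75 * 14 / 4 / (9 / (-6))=175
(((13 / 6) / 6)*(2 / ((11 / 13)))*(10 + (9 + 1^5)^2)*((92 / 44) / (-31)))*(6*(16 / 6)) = -310960 / 3069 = -101.32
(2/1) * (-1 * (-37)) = 74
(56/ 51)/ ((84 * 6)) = 1/ 459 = 0.00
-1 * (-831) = 831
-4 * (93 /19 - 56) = 3884 /19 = 204.42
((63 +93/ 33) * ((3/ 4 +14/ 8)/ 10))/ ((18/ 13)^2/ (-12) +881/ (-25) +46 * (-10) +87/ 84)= -21412300/ 643315937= -0.03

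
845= 845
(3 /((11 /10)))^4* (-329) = -266490000 /14641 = -18201.63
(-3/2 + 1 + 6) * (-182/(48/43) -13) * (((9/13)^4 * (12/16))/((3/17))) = -10224225/10816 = -945.29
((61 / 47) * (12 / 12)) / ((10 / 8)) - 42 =-9626 / 235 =-40.96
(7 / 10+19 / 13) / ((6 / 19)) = 5339 / 780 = 6.84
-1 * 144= -144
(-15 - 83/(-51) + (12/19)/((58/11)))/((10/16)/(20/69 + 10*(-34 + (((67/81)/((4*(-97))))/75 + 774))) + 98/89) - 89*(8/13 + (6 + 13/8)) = -34263783956716311507425/45965188779686171112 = -745.43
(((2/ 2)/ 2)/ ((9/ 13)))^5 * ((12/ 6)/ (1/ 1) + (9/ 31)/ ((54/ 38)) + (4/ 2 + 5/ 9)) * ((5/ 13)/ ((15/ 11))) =26076193/ 98848026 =0.26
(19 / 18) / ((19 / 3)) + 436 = 2617 / 6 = 436.17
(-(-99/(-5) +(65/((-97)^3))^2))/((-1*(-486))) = -41232114254548/1012060985988735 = -0.04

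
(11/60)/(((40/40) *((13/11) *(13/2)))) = 121/5070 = 0.02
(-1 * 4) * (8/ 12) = -8/ 3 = -2.67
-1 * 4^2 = -16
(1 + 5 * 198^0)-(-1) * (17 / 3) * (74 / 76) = 1313 / 114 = 11.52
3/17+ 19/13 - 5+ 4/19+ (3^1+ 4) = 16160/4199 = 3.85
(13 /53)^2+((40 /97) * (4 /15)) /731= 36039737 /597533289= 0.06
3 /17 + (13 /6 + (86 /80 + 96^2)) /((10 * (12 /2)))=18828853 /122400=153.83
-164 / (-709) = 164 / 709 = 0.23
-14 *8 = -112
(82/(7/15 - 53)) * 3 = -1845/394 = -4.68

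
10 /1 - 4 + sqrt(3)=sqrt(3) + 6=7.73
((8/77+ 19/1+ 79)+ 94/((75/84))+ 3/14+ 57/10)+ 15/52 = 2997089/14300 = 209.59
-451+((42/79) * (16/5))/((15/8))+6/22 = -9772338/21725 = -449.82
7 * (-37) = -259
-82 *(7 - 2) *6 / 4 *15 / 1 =-9225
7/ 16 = 0.44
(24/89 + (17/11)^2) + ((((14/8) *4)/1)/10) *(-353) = -26323949/107690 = -244.44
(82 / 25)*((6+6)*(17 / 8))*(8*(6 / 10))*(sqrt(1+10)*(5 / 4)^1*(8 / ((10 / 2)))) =100368*sqrt(11) / 125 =2663.06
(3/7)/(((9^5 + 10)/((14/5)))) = 6/295295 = 0.00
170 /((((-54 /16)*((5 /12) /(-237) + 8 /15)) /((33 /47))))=-23636800 /355273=-66.53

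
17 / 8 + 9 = 89 / 8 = 11.12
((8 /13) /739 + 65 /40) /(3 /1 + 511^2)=124955 /20068946144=0.00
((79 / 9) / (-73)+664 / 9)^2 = 28912129 / 5329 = 5425.43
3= 3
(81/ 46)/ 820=81/ 37720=0.00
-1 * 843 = -843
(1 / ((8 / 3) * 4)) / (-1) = -3 / 32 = -0.09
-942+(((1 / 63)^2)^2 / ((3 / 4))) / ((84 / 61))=-934875223445 / 992436543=-942.00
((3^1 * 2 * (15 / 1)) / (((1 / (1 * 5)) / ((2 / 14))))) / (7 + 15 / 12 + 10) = 1800 / 511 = 3.52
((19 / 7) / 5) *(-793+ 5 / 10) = -6023 / 14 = -430.21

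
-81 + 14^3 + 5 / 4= 10657 / 4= 2664.25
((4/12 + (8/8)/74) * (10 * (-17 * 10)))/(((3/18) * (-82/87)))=3753.56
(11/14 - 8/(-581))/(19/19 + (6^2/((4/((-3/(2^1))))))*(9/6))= -0.04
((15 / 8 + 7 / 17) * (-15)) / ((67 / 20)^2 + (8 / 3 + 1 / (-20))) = -2.48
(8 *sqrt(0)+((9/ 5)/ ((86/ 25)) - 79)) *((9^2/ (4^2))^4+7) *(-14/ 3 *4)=2055329060939/ 2113536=972459.93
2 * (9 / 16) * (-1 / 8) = -9 / 64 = -0.14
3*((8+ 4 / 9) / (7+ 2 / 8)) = 3.49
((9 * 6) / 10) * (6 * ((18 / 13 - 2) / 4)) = -324 / 65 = -4.98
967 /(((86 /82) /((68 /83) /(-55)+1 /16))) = 137852619 /3140720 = 43.89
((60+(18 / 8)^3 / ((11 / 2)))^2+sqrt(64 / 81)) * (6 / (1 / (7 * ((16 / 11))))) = 30081803087 / 127776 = 235426.08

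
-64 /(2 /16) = -512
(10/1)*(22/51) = 220/51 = 4.31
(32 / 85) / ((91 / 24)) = 768 / 7735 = 0.10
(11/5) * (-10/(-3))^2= 220/9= 24.44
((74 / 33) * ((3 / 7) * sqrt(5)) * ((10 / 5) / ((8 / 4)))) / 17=74 * sqrt(5) / 1309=0.13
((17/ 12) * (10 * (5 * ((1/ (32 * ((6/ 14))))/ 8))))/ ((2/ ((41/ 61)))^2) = 5000975/ 68585472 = 0.07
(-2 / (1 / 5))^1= -10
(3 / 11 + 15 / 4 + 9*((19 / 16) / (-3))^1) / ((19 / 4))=81 / 836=0.10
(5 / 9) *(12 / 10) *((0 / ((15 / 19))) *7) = 0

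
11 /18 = 0.61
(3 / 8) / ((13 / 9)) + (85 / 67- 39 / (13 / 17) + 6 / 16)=-171053 / 3484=-49.10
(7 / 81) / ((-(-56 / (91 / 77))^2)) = -169 / 4390848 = -0.00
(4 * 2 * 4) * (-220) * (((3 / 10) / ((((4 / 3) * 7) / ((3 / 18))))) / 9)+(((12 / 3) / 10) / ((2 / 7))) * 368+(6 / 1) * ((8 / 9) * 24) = 67096 / 105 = 639.01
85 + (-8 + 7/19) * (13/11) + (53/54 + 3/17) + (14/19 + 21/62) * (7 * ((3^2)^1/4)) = 2238217097/23790888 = 94.08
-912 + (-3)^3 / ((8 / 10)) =-945.75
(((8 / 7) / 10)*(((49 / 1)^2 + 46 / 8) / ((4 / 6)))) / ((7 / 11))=317691 / 490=648.35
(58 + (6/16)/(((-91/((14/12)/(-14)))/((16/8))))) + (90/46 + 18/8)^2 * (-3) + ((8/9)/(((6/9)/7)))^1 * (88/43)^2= 23501673977/534054066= 44.01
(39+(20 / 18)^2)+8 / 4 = 42.23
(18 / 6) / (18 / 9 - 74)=-1 / 24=-0.04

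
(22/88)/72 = 1/288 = 0.00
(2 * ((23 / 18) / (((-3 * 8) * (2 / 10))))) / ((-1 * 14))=115 / 3024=0.04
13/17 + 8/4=47/17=2.76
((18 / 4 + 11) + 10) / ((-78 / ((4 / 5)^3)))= -272 / 1625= -0.17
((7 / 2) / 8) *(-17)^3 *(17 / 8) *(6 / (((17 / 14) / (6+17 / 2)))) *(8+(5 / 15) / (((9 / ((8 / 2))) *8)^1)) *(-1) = 3022934509 / 1152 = 2624075.09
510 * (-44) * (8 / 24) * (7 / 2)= -26180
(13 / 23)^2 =169 / 529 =0.32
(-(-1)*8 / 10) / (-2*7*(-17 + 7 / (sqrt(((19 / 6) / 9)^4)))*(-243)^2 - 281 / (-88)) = -127072 / 5192414258795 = -0.00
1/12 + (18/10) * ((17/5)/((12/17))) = 8.75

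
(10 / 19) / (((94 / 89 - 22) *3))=-445 / 53124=-0.01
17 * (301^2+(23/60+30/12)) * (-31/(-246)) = 2864894791/14760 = 194098.56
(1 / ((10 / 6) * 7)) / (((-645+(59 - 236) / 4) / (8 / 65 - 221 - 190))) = 106828 / 2090725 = 0.05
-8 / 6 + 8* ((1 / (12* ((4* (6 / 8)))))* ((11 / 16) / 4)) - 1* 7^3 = -99157 / 288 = -344.30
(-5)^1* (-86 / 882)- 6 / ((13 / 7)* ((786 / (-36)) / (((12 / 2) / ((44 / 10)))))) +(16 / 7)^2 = 48855407 / 8261253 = 5.91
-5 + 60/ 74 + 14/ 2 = 104/ 37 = 2.81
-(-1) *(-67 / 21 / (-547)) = 0.01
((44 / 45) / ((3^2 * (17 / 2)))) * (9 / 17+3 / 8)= 451 / 39015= 0.01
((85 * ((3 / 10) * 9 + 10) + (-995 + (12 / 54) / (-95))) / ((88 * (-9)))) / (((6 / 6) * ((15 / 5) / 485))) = -14015627 / 812592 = -17.25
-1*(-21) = 21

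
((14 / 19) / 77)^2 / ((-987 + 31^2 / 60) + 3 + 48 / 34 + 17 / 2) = -4080 / 42686514673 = -0.00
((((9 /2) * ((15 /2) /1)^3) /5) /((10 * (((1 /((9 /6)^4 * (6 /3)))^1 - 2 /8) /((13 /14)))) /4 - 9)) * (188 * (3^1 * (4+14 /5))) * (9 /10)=-5520077667 /39623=-139314.99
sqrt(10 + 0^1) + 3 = 3 + sqrt(10) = 6.16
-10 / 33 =-0.30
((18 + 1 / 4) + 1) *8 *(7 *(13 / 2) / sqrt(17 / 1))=7007 *sqrt(17) / 17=1699.45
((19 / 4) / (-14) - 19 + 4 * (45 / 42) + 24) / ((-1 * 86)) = -501 / 4816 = -0.10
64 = 64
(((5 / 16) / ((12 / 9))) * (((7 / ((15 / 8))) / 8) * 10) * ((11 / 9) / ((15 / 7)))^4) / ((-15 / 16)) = -246071287 / 1992903750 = -0.12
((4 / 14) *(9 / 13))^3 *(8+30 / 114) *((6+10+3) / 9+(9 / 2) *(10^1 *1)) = 43136064 / 14317849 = 3.01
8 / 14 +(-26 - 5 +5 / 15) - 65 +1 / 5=-9964 / 105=-94.90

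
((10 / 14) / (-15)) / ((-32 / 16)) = 1 / 42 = 0.02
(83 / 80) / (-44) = -83 / 3520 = -0.02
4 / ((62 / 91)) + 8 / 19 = 6.29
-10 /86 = -5 /43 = -0.12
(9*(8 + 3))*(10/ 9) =110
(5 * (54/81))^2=11.11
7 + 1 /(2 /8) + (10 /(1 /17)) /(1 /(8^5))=5570571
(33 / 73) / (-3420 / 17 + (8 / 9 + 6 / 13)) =-65637 / 29014142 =-0.00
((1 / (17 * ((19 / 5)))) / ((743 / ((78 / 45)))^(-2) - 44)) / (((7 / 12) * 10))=-372633075 / 6178504041332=-0.00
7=7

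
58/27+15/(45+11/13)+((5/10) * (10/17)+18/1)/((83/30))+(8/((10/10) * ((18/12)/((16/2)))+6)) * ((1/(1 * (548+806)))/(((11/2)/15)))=16907820746551/1859992001604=9.09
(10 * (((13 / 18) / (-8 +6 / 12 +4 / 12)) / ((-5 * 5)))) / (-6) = -13 / 1935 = -0.01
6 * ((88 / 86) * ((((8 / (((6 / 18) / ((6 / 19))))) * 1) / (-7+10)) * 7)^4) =3364813799424 / 5603803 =600451.84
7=7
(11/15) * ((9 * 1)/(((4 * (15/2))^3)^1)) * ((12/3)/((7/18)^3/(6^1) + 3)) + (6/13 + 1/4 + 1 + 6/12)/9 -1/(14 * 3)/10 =26272622867/107820326250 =0.24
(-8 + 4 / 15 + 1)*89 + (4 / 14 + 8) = -62053 / 105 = -590.98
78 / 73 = 1.07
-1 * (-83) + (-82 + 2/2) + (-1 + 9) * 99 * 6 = 4754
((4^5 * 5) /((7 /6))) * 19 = 583680 /7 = 83382.86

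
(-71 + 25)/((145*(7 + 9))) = -23/1160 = -0.02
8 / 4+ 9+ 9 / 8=97 / 8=12.12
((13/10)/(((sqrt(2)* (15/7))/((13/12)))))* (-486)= -31941* sqrt(2)/200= -225.86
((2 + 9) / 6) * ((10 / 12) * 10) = 275 / 18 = 15.28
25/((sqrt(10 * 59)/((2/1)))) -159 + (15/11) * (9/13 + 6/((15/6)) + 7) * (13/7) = -10275/77 + 5 * sqrt(590)/59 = -131.38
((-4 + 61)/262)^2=0.05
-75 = -75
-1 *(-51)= 51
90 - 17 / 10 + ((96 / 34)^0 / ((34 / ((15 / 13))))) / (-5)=97564 / 1105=88.29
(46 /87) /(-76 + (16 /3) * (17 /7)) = -161 /19198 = -0.01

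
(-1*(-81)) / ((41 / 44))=3564 / 41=86.93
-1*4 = -4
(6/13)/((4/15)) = 45/26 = 1.73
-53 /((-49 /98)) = 106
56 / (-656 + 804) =14 / 37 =0.38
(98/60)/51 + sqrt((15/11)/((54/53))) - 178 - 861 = -1589621/1530 + sqrt(5830)/66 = -1037.81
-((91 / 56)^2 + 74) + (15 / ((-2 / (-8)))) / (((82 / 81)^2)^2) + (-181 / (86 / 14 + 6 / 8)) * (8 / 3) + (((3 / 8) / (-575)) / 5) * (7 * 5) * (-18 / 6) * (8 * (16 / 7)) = -5375951712661621 / 60209054779200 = -89.29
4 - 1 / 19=3.95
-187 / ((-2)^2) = -187 / 4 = -46.75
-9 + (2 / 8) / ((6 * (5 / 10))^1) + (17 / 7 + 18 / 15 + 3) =-961 / 420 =-2.29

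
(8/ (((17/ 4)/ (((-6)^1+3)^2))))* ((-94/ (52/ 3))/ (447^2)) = -2256/ 4906421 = -0.00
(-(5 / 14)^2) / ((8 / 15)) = -375 / 1568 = -0.24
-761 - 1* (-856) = 95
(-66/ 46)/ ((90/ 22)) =-121/ 345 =-0.35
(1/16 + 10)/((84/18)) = 69/32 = 2.16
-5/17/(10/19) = -19/34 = -0.56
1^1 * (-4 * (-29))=116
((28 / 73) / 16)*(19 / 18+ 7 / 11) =2345 / 57816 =0.04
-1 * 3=-3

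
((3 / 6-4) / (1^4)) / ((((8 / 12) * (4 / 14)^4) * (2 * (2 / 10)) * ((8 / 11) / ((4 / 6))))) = -924385 / 512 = -1805.44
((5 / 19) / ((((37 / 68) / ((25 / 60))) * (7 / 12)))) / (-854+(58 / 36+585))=-30600 / 23684773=-0.00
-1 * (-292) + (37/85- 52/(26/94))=8877/85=104.44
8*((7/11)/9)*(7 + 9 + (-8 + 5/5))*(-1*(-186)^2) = -1937376/11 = -176125.09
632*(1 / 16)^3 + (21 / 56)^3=53 / 256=0.21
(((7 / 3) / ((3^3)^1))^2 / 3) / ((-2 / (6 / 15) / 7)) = -343 / 98415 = -0.00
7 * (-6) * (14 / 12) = -49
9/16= 0.56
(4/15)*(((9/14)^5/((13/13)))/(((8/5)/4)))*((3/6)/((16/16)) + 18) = 728271/537824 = 1.35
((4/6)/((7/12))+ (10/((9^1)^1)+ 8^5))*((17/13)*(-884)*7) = -2386592056/9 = -265176895.11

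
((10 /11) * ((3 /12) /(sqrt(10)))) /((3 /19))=19 * sqrt(10) /132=0.46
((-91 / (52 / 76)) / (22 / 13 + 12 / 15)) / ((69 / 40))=-172900 / 5589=-30.94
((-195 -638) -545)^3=-2616662152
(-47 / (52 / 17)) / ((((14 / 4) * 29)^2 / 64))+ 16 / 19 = 0.75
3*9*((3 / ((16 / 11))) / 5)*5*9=8019 / 16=501.19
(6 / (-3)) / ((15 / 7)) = -14 / 15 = -0.93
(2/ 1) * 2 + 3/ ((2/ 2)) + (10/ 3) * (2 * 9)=67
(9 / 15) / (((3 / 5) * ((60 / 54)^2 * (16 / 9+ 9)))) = 729 / 9700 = 0.08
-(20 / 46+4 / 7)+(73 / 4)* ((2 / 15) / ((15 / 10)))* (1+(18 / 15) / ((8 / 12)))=128092 / 36225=3.54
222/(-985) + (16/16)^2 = 763/985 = 0.77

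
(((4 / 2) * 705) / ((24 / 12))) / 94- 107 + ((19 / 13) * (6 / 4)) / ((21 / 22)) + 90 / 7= -2193 / 26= -84.35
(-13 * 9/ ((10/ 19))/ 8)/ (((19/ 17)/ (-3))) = 5967/ 80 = 74.59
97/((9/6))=194/3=64.67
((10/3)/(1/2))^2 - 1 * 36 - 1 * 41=-293/9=-32.56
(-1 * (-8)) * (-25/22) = -100/11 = -9.09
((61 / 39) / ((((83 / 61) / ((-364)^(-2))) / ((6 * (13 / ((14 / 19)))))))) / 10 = 70699 / 769801760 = 0.00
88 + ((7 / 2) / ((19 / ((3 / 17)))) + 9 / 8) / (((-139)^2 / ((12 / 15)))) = 5491804031 / 62406830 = 88.00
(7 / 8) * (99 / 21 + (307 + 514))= 1445 / 2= 722.50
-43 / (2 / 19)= -817 / 2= -408.50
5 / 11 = 0.45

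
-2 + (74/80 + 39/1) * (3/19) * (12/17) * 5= 13081/646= 20.25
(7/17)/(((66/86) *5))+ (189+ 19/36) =6383117/33660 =189.64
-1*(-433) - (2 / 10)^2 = 10824 / 25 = 432.96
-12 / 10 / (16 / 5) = -3 / 8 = -0.38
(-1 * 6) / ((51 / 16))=-32 / 17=-1.88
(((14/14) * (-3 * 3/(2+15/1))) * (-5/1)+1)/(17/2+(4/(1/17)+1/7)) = 868/18241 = 0.05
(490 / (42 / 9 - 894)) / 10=-147 / 2668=-0.06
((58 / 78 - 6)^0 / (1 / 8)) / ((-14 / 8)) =-32 / 7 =-4.57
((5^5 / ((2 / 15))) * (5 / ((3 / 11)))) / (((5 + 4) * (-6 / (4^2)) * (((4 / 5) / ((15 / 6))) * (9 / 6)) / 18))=-42968750 / 9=-4774305.56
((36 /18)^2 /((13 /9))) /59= 0.05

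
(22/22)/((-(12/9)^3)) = -27/64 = -0.42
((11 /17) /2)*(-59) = -649 /34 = -19.09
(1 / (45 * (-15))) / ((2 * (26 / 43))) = -43 / 35100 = -0.00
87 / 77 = 1.13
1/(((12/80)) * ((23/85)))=24.64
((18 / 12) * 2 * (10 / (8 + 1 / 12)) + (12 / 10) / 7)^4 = 30194318318735376 / 132849252300625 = 227.28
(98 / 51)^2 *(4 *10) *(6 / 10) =88.62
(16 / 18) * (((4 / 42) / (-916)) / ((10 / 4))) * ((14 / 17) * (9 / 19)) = -16 / 1109505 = -0.00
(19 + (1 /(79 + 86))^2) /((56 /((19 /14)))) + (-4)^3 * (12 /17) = -4056354763 /90713700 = -44.72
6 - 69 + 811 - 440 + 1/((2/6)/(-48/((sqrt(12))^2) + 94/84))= 4191/14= 299.36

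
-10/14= -5/7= -0.71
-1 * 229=-229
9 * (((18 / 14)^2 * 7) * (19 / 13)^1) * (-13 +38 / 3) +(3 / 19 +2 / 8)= -348071 / 6916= -50.33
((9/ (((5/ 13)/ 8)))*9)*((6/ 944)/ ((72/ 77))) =27027/ 2360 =11.45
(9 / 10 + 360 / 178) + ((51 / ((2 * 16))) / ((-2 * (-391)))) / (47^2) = 4228769559 / 1446983360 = 2.92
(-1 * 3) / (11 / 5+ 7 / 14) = -10 / 9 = -1.11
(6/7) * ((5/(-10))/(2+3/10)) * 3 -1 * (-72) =11502/161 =71.44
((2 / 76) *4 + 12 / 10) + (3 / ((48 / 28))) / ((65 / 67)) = 15359 / 4940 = 3.11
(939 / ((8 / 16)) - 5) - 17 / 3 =5602 / 3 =1867.33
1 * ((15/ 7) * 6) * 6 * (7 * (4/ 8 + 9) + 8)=40230/ 7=5747.14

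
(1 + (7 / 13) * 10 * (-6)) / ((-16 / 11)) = 4477 / 208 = 21.52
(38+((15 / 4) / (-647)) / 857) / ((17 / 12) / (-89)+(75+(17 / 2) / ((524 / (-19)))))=5895778593522 / 11586118716895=0.51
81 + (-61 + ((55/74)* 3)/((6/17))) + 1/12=5861/222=26.40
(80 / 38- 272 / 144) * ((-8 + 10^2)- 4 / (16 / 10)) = 6623 / 342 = 19.37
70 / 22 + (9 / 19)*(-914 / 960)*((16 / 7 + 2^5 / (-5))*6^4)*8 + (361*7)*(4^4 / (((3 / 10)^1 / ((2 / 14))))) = 35912358533 / 109725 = 327294.22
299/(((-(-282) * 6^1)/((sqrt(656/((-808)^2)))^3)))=12259 * sqrt(41)/13946154336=0.00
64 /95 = 0.67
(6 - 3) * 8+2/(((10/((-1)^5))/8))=112/5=22.40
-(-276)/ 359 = 276/ 359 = 0.77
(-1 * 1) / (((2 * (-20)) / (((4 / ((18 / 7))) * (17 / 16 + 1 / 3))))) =469 / 8640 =0.05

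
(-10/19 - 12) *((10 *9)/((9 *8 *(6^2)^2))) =-595/49248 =-0.01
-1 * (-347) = 347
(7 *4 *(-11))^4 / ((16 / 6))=3374691936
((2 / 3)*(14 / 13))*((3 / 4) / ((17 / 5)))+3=3.16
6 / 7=0.86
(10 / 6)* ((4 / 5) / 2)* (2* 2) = 8 / 3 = 2.67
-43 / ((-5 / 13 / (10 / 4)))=279.50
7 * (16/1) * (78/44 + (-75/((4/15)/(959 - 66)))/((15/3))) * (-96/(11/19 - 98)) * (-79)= 2972350614912/6787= 437947637.38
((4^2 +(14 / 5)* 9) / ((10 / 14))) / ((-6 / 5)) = -721 / 15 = -48.07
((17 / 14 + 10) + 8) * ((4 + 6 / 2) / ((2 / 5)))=1345 / 4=336.25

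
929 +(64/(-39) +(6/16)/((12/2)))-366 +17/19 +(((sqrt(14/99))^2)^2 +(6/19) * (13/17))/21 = 7775812181387/13827878064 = 562.33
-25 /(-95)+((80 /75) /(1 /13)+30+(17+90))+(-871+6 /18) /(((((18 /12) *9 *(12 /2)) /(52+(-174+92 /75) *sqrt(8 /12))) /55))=-706191568 /23085+372309256 *sqrt(6) /10935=52808.04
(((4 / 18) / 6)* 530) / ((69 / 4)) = 2120 / 1863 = 1.14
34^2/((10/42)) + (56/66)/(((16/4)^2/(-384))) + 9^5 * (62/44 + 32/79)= 972922213/8690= 111958.83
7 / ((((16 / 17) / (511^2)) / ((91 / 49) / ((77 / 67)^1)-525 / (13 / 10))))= -1787308300477 / 2288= -781166215.24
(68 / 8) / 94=17 / 188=0.09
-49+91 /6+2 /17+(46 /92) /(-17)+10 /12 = -1119 /34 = -32.91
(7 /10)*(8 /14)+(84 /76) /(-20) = 131 /380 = 0.34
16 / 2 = 8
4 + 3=7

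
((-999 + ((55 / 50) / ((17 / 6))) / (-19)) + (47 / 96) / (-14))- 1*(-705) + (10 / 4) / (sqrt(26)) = -638264897 / 2170560 + 5*sqrt(26) / 52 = -293.57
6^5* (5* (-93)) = -3615840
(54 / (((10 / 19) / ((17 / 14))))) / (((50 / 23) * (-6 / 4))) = -66861 / 1750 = -38.21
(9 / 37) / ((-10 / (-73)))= 657 / 370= 1.78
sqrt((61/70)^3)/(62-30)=61 * sqrt(4270)/156800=0.03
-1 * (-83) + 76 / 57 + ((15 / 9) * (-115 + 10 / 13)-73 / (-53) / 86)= -106.04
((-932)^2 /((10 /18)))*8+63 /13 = 813032379 /65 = 12508190.45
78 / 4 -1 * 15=4.50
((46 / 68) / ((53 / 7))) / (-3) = -161 / 5406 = -0.03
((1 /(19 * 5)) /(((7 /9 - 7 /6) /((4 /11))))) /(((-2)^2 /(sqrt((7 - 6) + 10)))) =-18 * sqrt(11) /7315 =-0.01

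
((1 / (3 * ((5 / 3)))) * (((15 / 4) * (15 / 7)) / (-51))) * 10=-75 / 238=-0.32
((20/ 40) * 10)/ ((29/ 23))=3.97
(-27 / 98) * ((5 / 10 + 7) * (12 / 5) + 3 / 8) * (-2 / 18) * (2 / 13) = 9 / 104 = 0.09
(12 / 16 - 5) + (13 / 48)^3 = -467819 / 110592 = -4.23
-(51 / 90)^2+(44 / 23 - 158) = -3237647 / 20700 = -156.41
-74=-74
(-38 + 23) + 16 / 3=-29 / 3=-9.67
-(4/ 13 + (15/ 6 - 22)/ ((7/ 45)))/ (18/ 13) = 22759/ 252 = 90.31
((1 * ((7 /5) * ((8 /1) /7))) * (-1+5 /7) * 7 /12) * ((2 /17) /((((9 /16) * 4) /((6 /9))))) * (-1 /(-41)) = -64 /282285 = -0.00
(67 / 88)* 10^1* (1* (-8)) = -670 / 11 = -60.91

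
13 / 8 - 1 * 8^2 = -499 / 8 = -62.38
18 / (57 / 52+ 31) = 936 / 1669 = 0.56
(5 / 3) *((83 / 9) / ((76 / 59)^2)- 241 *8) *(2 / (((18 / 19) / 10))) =-67641.48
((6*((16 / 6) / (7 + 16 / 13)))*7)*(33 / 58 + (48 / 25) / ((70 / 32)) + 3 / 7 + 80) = 432137576 / 387875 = 1114.12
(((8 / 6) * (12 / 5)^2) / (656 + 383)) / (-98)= -96 / 1272775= -0.00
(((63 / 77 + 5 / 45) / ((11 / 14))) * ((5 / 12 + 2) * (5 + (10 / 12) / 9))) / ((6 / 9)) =116725 / 5346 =21.83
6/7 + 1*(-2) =-8/7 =-1.14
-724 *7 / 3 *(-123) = 207788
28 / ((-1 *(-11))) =28 / 11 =2.55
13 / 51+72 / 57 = 1471 / 969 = 1.52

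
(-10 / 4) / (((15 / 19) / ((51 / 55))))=-323 / 110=-2.94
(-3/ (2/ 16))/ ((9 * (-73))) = 8/ 219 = 0.04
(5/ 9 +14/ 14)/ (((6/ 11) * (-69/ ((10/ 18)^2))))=-1925/ 150903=-0.01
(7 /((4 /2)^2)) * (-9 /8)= -63 /32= -1.97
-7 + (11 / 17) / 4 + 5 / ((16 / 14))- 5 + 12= 617 / 136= 4.54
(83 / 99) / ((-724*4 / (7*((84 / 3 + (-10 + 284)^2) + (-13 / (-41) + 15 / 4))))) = -650599733 / 4274496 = -152.21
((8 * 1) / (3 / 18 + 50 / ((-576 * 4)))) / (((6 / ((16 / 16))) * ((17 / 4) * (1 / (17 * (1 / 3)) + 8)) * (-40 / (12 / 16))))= -576 / 116065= -0.00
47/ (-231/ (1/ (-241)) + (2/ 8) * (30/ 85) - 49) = 1598/ 1891151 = 0.00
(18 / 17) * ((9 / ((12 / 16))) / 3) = 72 / 17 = 4.24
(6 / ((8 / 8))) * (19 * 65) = 7410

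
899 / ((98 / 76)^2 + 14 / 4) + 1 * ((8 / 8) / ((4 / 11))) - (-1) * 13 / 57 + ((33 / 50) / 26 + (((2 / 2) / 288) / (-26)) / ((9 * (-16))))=45090438954539 / 254553062400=177.14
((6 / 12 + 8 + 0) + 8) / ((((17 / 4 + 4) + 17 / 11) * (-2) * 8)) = -363 / 3448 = -0.11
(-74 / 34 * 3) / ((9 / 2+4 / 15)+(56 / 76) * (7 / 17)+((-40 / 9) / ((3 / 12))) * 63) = 63270 / 10803671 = 0.01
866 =866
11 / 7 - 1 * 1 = 4 / 7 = 0.57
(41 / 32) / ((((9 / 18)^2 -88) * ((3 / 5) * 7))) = -205 / 58968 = -0.00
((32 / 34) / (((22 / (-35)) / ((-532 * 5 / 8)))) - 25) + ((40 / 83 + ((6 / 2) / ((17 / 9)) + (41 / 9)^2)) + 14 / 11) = 624774761 / 1257201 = 496.96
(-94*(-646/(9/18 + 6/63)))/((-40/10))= -637602/25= -25504.08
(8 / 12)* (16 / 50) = 16 / 75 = 0.21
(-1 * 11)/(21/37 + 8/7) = -2849/443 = -6.43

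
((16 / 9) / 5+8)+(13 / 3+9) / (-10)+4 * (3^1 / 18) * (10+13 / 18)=1913 / 135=14.17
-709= -709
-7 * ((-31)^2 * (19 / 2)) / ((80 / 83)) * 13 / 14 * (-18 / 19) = 9332271 / 160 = 58326.69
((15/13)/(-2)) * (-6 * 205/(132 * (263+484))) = 1025/142428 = 0.01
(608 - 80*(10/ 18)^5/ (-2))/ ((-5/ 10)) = -72053584/ 59049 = -1220.23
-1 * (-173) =173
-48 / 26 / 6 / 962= -2 / 6253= -0.00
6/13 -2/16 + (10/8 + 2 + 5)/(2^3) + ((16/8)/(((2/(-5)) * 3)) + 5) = 5867/1248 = 4.70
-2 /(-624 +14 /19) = 19 /5921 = 0.00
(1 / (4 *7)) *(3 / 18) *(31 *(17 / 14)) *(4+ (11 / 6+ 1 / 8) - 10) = -51119 / 56448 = -0.91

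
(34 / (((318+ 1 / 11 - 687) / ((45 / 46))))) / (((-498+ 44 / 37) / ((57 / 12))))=5915745 / 6862662352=0.00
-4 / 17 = -0.24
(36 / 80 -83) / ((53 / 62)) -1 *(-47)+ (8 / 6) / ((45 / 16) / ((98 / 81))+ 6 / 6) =-49.17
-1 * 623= -623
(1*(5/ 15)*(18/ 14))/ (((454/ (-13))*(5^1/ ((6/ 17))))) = -117/ 135065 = -0.00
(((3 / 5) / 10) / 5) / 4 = 0.00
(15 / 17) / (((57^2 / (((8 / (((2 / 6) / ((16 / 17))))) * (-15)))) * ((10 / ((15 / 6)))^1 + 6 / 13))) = -62400 / 3025541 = -0.02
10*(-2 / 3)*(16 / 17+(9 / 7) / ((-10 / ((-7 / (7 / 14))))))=-932 / 51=-18.27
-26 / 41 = -0.63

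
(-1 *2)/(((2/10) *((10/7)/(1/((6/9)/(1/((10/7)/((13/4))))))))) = -23.89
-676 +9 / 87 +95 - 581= -33695 / 29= -1161.90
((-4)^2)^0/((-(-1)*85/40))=8/17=0.47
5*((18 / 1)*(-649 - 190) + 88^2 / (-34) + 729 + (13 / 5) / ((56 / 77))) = -9926089 / 136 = -72985.95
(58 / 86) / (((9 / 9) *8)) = 29 / 344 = 0.08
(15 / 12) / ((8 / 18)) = 45 / 16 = 2.81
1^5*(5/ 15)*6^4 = 432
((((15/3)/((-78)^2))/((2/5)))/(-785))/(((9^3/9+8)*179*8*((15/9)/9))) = -0.00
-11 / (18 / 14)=-77 / 9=-8.56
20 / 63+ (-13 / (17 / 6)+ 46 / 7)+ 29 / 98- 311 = -4624201 / 14994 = -308.40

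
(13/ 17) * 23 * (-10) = -2990/ 17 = -175.88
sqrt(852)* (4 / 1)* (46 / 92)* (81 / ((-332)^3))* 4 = -81* sqrt(213) / 2287148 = -0.00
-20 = -20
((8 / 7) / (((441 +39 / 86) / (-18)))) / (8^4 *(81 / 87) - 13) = -119712 / 9763395775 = -0.00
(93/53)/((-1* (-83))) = 0.02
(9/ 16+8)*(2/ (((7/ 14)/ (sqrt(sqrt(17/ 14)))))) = 35.95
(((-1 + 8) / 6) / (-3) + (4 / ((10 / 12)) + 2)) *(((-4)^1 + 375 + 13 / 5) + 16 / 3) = 1639834 / 675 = 2429.38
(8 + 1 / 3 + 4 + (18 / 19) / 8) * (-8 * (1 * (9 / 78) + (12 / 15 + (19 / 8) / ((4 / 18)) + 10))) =-21261271 / 9880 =-2151.95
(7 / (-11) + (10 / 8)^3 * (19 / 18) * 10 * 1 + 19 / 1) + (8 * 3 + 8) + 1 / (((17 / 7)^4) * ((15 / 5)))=70.99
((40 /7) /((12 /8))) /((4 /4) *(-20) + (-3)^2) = -80 /231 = -0.35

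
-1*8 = -8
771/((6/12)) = 1542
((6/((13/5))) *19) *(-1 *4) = -2280/13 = -175.38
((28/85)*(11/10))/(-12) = -77/2550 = -0.03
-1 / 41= -0.02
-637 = -637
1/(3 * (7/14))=2/3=0.67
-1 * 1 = -1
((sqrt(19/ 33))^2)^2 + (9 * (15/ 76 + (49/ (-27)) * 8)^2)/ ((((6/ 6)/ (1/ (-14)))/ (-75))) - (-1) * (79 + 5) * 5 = 2723421505897/ 264182688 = 10308.86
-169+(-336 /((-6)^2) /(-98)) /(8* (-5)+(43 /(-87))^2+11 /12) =-1391099237 /8231237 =-169.00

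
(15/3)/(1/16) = 80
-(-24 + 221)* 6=-1182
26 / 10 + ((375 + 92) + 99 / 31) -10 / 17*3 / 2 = 1243486 / 2635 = 471.91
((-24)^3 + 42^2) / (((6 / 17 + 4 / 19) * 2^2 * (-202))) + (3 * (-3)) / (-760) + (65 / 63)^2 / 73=7666239360179 / 289122757560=26.52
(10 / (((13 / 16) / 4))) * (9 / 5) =88.62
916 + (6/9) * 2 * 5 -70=2558/3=852.67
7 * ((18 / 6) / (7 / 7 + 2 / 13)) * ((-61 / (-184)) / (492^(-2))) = 167962158 / 115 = 1460540.50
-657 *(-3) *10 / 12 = 3285 / 2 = 1642.50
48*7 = 336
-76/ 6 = -38/ 3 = -12.67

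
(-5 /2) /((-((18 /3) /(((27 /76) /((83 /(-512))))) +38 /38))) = -1440 /1001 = -1.44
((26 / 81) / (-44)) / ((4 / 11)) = -13 / 648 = -0.02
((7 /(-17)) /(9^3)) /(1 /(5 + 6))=-77 /12393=-0.01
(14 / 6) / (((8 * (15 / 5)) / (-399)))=-38.79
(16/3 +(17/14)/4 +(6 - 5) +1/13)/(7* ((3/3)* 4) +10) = 14663/82992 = 0.18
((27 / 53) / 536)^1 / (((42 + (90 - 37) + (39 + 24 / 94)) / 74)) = 46953 / 89627240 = 0.00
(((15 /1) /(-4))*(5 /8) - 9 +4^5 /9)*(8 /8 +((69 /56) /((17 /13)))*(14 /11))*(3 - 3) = 0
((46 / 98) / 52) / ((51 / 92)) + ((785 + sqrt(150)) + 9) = 5* sqrt(6) + 25795207 / 32487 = 806.26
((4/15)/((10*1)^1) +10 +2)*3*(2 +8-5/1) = 902/5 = 180.40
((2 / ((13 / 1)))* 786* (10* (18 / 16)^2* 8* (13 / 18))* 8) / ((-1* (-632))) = 17685 / 158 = 111.93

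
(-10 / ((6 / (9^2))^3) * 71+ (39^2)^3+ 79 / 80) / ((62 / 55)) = 3094957268249 / 992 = 3119916601.06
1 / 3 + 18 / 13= 1.72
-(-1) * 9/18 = 1/2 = 0.50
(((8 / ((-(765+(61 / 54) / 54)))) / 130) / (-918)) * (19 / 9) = 456 / 2465035105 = 0.00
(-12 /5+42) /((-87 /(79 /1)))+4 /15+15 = -9001 /435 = -20.69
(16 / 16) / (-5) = -1 / 5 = -0.20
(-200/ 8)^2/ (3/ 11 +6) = 6875/ 69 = 99.64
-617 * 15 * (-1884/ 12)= 1453035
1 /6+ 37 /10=58 /15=3.87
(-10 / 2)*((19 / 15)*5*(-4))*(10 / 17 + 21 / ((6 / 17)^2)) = 3278545 / 153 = 21428.40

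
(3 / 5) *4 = 12 / 5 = 2.40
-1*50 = -50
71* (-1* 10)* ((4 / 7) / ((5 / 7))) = -568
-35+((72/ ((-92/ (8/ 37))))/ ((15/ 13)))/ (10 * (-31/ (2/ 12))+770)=-35.00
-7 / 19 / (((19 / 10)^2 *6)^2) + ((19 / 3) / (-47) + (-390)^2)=159307858331557 / 1047389877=152099.86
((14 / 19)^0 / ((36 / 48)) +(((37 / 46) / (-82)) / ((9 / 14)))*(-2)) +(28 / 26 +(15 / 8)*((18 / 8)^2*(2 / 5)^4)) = 296103433 / 110331000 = 2.68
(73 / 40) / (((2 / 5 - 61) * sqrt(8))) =-73 * sqrt(2) / 9696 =-0.01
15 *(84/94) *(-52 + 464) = 259560/47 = 5522.55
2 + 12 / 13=38 / 13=2.92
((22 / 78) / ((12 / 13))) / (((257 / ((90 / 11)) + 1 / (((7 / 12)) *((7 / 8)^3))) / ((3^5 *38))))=83.06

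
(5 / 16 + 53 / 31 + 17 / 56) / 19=425 / 3472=0.12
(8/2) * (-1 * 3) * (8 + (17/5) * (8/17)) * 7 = -4032/5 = -806.40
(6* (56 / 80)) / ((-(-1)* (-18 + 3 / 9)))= -63 / 265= -0.24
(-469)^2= 219961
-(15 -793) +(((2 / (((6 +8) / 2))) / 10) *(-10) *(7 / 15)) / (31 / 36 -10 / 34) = 1349422 / 1735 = 777.76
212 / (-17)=-212 / 17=-12.47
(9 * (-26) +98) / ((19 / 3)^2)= -1224 / 361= -3.39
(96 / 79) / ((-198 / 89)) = -1424 / 2607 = -0.55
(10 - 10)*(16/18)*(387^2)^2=0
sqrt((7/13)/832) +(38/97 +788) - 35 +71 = sqrt(7)/104 +79966/97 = 824.42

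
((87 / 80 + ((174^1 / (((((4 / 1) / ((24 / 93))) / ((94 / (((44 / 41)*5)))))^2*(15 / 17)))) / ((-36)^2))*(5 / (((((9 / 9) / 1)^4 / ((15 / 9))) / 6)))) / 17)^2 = 0.40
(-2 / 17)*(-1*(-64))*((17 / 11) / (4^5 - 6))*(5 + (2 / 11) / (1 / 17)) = -5696 / 61589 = -0.09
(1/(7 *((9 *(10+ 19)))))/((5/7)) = 1/1305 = 0.00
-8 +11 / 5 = -29 / 5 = -5.80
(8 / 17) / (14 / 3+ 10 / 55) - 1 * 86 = -85.90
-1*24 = -24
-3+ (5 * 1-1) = 1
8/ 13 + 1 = 1.62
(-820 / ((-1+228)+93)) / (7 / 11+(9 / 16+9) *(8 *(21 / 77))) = -41 / 344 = -0.12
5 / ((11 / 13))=65 / 11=5.91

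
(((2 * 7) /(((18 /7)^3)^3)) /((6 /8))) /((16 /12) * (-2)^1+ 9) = 0.00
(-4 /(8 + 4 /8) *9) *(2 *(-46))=389.65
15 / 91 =0.16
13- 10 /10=12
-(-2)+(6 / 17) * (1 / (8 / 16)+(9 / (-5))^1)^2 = 856 / 425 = 2.01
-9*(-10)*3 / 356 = 0.76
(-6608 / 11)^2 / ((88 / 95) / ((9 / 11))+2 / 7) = 130669499520 / 513403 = 254516.43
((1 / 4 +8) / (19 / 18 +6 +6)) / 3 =99 / 470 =0.21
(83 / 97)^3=571787 / 912673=0.63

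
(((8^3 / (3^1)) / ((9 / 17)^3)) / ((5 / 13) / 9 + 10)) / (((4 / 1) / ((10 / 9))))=16350464 / 513945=31.81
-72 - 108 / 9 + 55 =-29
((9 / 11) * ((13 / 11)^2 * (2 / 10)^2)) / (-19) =-1521 / 632225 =-0.00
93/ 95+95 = 9118/ 95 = 95.98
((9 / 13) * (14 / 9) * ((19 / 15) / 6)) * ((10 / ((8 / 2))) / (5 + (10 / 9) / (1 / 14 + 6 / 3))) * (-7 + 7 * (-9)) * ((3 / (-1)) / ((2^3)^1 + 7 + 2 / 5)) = 57855 / 41327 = 1.40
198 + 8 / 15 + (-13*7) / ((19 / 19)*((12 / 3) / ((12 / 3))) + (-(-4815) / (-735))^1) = 876901 / 4080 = 214.93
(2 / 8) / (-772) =-0.00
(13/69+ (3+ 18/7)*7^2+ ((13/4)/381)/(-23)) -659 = -4507827/11684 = -385.81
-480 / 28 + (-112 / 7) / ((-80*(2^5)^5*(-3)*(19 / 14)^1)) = -573780787249 / 33470545920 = -17.14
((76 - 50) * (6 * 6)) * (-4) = -3744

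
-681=-681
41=41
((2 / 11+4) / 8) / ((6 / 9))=0.78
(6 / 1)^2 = 36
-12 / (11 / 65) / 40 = -39 / 22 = -1.77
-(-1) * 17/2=17/2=8.50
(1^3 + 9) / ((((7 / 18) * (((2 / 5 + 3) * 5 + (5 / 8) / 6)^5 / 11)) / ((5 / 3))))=840853094400 / 2611041806856707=0.00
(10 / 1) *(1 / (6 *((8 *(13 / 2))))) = 5 / 156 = 0.03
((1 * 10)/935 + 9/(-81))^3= -4826809/4767078987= -0.00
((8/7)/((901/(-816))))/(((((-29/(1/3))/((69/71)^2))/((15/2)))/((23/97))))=105122880/5260903543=0.02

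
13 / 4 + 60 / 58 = 497 / 116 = 4.28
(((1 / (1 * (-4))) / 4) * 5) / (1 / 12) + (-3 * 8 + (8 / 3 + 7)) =-217 / 12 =-18.08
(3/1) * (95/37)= 285/37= 7.70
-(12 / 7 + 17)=-131 / 7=-18.71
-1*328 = -328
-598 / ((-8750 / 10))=598 / 875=0.68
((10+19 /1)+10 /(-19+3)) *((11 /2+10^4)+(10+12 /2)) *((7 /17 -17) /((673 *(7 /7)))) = -37736253 /5384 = -7008.96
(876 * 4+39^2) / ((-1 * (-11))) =5025 / 11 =456.82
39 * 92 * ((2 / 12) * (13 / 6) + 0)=3887 / 3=1295.67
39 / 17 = 2.29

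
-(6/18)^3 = -1/27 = -0.04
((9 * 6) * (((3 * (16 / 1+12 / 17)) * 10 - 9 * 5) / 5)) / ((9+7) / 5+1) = 139590 / 119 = 1173.03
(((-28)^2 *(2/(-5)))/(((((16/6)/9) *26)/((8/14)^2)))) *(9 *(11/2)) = -42768/65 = -657.97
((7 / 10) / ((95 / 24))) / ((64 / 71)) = 1491 / 7600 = 0.20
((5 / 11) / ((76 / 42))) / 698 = 0.00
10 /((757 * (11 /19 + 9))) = 95 /68887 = 0.00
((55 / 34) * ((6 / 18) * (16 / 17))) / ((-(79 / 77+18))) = -6776 / 254031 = -0.03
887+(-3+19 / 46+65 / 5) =41281 / 46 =897.41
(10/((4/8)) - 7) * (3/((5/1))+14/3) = 1027/15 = 68.47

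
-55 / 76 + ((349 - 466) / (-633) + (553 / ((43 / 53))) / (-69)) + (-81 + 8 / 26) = -56353454411 / 618524556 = -91.11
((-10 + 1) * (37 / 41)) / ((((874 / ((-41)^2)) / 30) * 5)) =-40959 / 437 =-93.73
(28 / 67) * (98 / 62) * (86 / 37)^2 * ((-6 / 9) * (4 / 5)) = -81178496 / 42651195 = -1.90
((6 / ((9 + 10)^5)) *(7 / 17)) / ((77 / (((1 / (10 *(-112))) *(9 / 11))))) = -27 / 2852267960080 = -0.00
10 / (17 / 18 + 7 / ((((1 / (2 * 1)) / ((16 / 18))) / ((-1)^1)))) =-20 / 23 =-0.87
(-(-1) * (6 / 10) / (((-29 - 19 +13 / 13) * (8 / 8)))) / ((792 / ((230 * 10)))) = -115 / 3102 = -0.04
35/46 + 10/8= 185/92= 2.01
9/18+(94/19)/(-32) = 105/304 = 0.35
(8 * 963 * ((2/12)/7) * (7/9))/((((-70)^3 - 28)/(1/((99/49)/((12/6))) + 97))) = -1038007/25469829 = -0.04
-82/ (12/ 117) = -1599/ 2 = -799.50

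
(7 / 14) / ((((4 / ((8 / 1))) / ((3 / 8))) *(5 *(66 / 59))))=59 / 880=0.07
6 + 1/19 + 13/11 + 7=2975/209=14.23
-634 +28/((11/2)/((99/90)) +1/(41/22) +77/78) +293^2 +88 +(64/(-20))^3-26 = 222317494527/2607875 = 85248.52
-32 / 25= -1.28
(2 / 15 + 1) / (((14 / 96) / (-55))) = -2992 / 7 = -427.43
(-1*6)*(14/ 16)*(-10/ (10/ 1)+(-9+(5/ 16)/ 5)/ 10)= 6363/ 640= 9.94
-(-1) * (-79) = -79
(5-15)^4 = 10000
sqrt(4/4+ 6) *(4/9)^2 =16 *sqrt(7)/81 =0.52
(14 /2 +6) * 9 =117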